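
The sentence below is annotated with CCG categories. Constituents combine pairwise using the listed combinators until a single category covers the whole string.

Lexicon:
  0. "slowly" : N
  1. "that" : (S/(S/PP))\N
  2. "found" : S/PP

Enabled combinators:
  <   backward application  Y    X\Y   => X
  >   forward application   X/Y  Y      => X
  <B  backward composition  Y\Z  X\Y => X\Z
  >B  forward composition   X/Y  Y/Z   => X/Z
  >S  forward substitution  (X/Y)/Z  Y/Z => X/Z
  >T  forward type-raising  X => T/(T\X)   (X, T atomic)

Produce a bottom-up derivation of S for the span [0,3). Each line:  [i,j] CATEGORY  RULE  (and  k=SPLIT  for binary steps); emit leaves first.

[0,3] S   >
  [0,2] S/(S/PP)   <
    [0,1] "slowly" : N
    [1,2] "that" : (S/(S/PP))\N
  [2,3] "found" : S/PP

[0,1] N  lex  "slowly"
[1,2] (S/(S/PP))\N  lex  "that"
[0,2] S/(S/PP)  <  k=1
[2,3] S/PP  lex  "found"
[0,3] S  >  k=2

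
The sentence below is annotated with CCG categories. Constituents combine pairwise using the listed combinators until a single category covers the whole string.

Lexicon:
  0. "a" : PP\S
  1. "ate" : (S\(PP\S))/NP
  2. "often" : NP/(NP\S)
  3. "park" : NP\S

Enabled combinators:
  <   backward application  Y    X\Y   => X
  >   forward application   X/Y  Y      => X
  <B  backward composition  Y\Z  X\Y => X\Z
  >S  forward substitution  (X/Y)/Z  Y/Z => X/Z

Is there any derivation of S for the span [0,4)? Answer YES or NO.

[0,4] S   <
  [0,1] "a" : PP\S
  [1,4] S\(PP\S)   >
    [1,2] "ate" : (S\(PP\S))/NP
    [2,4] NP   >
      [2,3] "often" : NP/(NP\S)
      [3,4] "park" : NP\S

YES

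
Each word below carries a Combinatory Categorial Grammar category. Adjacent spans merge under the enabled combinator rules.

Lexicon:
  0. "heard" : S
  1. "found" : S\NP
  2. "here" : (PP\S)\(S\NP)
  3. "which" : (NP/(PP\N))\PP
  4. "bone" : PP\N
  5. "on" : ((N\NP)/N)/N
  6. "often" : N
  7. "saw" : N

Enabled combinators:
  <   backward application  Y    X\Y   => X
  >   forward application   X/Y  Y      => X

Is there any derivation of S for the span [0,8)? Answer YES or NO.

S S\NP (PP\S)\(S\NP) (NP/(PP\N))\PP PP\N ((N\NP)/N)/N N N
CKY chart[0,8] = {N}; S ∉ chart

NO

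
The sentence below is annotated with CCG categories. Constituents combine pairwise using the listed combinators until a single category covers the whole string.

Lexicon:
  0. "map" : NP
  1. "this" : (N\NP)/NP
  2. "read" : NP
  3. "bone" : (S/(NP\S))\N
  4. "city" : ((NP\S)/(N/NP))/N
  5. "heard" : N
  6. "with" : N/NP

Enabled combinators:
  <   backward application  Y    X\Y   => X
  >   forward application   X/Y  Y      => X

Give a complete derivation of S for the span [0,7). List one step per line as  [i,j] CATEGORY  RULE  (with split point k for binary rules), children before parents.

[0,7] S   >
  [0,4] S/(NP\S)   <
    [0,3] N   <
      [0,1] "map" : NP
      [1,3] N\NP   >
        [1,2] "this" : (N\NP)/NP
        [2,3] "read" : NP
    [3,4] "bone" : (S/(NP\S))\N
  [4,7] NP\S   >
    [4,6] (NP\S)/(N/NP)   >
      [4,5] "city" : ((NP\S)/(N/NP))/N
      [5,6] "heard" : N
    [6,7] "with" : N/NP

[0,1] NP  lex  "map"
[1,2] (N\NP)/NP  lex  "this"
[2,3] NP  lex  "read"
[1,3] N\NP  >  k=2
[0,3] N  <  k=1
[3,4] (S/(NP\S))\N  lex  "bone"
[0,4] S/(NP\S)  <  k=3
[4,5] ((NP\S)/(N/NP))/N  lex  "city"
[5,6] N  lex  "heard"
[4,6] (NP\S)/(N/NP)  >  k=5
[6,7] N/NP  lex  "with"
[4,7] NP\S  >  k=6
[0,7] S  >  k=4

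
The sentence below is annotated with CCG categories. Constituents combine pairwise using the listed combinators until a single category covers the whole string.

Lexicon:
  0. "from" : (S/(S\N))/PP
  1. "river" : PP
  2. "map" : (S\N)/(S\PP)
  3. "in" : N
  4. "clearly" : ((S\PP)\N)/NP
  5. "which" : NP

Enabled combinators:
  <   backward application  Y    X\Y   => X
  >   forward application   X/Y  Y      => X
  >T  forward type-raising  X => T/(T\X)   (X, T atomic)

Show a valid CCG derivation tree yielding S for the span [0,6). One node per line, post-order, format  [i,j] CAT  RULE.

[0,6] S   >
  [0,2] S/(S\N)   >
    [0,1] "from" : (S/(S\N))/PP
    [1,2] "river" : PP
  [2,6] S\N   >
    [2,3] "map" : (S\N)/(S\PP)
    [3,6] S\PP   <
      [3,4] "in" : N
      [4,6] (S\PP)\N   >
        [4,5] "clearly" : ((S\PP)\N)/NP
        [5,6] "which" : NP

[0,1] (S/(S\N))/PP  lex  "from"
[1,2] PP  lex  "river"
[0,2] S/(S\N)  >  k=1
[2,3] (S\N)/(S\PP)  lex  "map"
[3,4] N  lex  "in"
[4,5] ((S\PP)\N)/NP  lex  "clearly"
[5,6] NP  lex  "which"
[4,6] (S\PP)\N  >  k=5
[3,6] S\PP  <  k=4
[2,6] S\N  >  k=3
[0,6] S  >  k=2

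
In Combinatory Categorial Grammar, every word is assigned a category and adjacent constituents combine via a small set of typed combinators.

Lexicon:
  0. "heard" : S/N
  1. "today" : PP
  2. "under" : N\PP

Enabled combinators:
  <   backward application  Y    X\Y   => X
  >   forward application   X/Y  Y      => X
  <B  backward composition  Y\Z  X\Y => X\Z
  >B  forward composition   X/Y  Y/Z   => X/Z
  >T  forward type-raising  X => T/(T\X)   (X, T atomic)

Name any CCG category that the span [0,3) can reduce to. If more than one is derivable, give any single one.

[0,3] S   >
  [0,1] "heard" : S/N
  [1,3] N   <
    [1,2] "today" : PP
    [2,3] "under" : N\PP

S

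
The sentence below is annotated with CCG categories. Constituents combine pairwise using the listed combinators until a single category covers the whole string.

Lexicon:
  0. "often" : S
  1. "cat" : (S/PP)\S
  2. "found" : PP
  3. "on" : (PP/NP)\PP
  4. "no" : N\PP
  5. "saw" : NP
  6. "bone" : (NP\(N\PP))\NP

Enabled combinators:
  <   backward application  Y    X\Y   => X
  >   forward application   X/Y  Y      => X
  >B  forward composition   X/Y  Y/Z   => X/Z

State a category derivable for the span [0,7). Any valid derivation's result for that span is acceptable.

[0,7] S   >
  [0,2] S/PP   <
    [0,1] "often" : S
    [1,2] "cat" : (S/PP)\S
  [2,7] PP   >
    [2,4] PP/NP   <
      [2,3] "found" : PP
      [3,4] "on" : (PP/NP)\PP
    [4,7] NP   <
      [4,5] "no" : N\PP
      [5,7] NP\(N\PP)   <
        [5,6] "saw" : NP
        [6,7] "bone" : (NP\(N\PP))\NP

S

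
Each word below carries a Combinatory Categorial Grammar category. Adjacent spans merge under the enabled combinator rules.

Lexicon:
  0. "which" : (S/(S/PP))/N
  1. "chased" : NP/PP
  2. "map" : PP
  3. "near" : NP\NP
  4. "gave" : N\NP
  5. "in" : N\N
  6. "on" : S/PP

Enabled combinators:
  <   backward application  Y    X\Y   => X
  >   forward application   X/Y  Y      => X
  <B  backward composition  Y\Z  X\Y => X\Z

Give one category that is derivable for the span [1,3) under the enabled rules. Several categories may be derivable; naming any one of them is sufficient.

[0,7] S   >
  [0,6] S/(S/PP)   >
    [0,1] "which" : (S/(S/PP))/N
    [1,6] N   <
      [1,3] NP   >
        [1,2] "chased" : NP/PP
        [2,3] "map" : PP
      [3,6] N\NP   <B
        [3,4] "near" : NP\NP
        [4,6] N\NP   <B
          [4,5] "gave" : N\NP
          [5,6] "in" : N\N
  [6,7] "on" : S/PP

NP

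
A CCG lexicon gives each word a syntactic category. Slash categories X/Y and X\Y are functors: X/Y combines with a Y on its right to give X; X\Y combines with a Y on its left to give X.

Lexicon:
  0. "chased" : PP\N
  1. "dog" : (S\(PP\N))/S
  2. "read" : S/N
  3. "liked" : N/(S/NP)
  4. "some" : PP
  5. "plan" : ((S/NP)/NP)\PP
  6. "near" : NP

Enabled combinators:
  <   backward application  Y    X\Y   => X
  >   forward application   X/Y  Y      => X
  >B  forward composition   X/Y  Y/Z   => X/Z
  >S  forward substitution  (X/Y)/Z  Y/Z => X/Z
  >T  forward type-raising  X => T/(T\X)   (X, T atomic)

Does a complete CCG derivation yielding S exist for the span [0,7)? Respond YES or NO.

YES

[0,7] S   <
  [0,1] "chased" : PP\N
  [1,7] S\(PP\N)   >
    [1,2] "dog" : (S\(PP\N))/S
    [2,7] S   >
      [2,3] "read" : S/N
      [3,7] N   >
        [3,6] N/NP   >B
          [3,4] "liked" : N/(S/NP)
          [4,6] (S/NP)/NP   <
            [4,5] "some" : PP
            [5,6] "plan" : ((S/NP)/NP)\PP
        [6,7] "near" : NP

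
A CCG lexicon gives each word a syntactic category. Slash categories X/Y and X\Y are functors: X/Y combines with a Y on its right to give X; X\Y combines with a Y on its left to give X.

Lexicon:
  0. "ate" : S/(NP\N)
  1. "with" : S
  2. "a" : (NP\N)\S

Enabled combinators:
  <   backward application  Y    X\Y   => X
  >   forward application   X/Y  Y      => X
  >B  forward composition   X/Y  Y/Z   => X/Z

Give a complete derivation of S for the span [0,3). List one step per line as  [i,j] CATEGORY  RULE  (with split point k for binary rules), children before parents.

[0,1] S/(NP\N)  lex  "ate"
[1,2] S  lex  "with"
[2,3] (NP\N)\S  lex  "a"
[1,3] NP\N  <  k=2
[0,3] S  >  k=1

[0,3] S   >
  [0,1] "ate" : S/(NP\N)
  [1,3] NP\N   <
    [1,2] "with" : S
    [2,3] "a" : (NP\N)\S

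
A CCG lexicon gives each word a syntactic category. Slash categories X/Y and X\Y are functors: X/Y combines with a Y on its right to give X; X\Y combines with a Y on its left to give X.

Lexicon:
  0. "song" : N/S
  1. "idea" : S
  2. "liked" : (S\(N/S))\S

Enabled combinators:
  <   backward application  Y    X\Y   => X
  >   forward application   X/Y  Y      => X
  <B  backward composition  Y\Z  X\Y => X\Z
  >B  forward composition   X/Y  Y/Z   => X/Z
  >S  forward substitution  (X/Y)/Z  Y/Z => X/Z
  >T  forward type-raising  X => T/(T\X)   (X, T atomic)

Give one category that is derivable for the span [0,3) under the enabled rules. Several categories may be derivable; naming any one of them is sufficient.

S

[0,3] S   <
  [0,1] "song" : N/S
  [1,3] S\(N/S)   <
    [1,2] "idea" : S
    [2,3] "liked" : (S\(N/S))\S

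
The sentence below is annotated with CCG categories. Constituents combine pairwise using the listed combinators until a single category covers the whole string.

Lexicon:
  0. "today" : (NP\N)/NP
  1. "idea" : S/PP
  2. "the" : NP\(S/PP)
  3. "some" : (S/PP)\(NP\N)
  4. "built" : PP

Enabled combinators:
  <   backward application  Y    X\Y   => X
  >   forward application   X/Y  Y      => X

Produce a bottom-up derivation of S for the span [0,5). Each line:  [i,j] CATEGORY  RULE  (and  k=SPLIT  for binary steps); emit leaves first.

[0,1] (NP\N)/NP  lex  "today"
[1,2] S/PP  lex  "idea"
[2,3] NP\(S/PP)  lex  "the"
[1,3] NP  <  k=2
[0,3] NP\N  >  k=1
[3,4] (S/PP)\(NP\N)  lex  "some"
[0,4] S/PP  <  k=3
[4,5] PP  lex  "built"
[0,5] S  >  k=4

[0,5] S   >
  [0,4] S/PP   <
    [0,3] NP\N   >
      [0,1] "today" : (NP\N)/NP
      [1,3] NP   <
        [1,2] "idea" : S/PP
        [2,3] "the" : NP\(S/PP)
    [3,4] "some" : (S/PP)\(NP\N)
  [4,5] "built" : PP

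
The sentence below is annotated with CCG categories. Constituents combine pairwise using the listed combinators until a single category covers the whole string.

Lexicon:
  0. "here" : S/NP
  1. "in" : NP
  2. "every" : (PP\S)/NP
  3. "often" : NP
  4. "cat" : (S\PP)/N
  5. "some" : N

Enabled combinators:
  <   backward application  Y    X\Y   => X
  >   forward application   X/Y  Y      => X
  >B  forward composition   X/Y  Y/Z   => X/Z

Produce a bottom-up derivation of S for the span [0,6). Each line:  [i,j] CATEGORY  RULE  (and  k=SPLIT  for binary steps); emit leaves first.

[0,1] S/NP  lex  "here"
[1,2] NP  lex  "in"
[0,2] S  >  k=1
[2,3] (PP\S)/NP  lex  "every"
[3,4] NP  lex  "often"
[2,4] PP\S  >  k=3
[0,4] PP  <  k=2
[4,5] (S\PP)/N  lex  "cat"
[5,6] N  lex  "some"
[4,6] S\PP  >  k=5
[0,6] S  <  k=4

[0,6] S   <
  [0,4] PP   <
    [0,2] S   >
      [0,1] "here" : S/NP
      [1,2] "in" : NP
    [2,4] PP\S   >
      [2,3] "every" : (PP\S)/NP
      [3,4] "often" : NP
  [4,6] S\PP   >
    [4,5] "cat" : (S\PP)/N
    [5,6] "some" : N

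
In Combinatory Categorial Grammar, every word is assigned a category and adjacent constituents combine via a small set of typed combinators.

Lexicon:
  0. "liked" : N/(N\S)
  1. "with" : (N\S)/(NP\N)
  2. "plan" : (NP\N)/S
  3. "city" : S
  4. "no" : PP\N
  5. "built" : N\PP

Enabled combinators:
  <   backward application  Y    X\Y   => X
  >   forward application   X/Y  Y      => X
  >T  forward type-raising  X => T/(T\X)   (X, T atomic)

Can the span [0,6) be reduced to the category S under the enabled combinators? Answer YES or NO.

NO

N/(N\S) (N\S)/(NP\N) (NP\N)/S S PP\N N\PP
CKY chart[0,6] = {N, N/(N\N), NP/(NP\N), PP/(PP\N), S/(S\N)}; S ∉ chart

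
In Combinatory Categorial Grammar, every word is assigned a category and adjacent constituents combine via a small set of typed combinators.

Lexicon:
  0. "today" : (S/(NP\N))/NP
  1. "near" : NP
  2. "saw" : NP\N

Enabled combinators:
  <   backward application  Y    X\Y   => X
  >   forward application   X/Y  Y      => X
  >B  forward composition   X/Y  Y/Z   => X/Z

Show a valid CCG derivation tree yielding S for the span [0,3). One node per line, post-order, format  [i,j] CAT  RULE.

[0,3] S   >
  [0,2] S/(NP\N)   >
    [0,1] "today" : (S/(NP\N))/NP
    [1,2] "near" : NP
  [2,3] "saw" : NP\N

[0,1] (S/(NP\N))/NP  lex  "today"
[1,2] NP  lex  "near"
[0,2] S/(NP\N)  >  k=1
[2,3] NP\N  lex  "saw"
[0,3] S  >  k=2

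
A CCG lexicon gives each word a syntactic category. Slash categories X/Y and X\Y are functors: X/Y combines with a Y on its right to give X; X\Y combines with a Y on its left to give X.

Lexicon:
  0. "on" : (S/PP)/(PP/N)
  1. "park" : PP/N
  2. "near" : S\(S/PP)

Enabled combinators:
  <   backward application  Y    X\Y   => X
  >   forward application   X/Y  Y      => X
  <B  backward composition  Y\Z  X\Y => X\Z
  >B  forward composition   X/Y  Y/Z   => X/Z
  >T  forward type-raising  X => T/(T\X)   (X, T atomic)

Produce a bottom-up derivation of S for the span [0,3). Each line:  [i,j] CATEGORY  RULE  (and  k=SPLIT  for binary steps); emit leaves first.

[0,3] S   <
  [0,2] S/PP   >
    [0,1] "on" : (S/PP)/(PP/N)
    [1,2] "park" : PP/N
  [2,3] "near" : S\(S/PP)

[0,1] (S/PP)/(PP/N)  lex  "on"
[1,2] PP/N  lex  "park"
[0,2] S/PP  >  k=1
[2,3] S\(S/PP)  lex  "near"
[0,3] S  <  k=2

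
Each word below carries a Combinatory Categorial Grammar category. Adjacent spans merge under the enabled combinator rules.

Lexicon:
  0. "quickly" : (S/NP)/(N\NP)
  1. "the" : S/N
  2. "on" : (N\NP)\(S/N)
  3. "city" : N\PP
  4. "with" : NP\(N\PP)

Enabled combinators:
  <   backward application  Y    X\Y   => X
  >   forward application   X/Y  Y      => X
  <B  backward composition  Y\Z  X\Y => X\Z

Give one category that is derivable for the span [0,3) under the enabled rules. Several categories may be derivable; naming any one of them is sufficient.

[0,5] S   >
  [0,3] S/NP   >
    [0,1] "quickly" : (S/NP)/(N\NP)
    [1,3] N\NP   <
      [1,2] "the" : S/N
      [2,3] "on" : (N\NP)\(S/N)
  [3,5] NP   <
    [3,4] "city" : N\PP
    [4,5] "with" : NP\(N\PP)

S/NP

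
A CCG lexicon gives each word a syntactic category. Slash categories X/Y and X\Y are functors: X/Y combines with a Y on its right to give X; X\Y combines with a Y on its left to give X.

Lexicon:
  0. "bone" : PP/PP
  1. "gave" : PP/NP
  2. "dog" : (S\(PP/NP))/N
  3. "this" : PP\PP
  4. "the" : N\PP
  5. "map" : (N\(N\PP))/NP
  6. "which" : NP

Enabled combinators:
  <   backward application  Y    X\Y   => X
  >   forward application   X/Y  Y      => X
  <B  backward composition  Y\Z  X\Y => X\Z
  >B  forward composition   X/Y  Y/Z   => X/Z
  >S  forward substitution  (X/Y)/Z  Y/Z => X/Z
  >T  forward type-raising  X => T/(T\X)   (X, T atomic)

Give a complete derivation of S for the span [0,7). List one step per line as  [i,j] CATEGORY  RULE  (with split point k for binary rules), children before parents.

[0,1] PP/PP  lex  "bone"
[1,2] PP/NP  lex  "gave"
[0,2] PP/NP  >B  k=1
[2,3] (S\(PP/NP))/N  lex  "dog"
[3,4] PP\PP  lex  "this"
[4,5] N\PP  lex  "the"
[3,5] N\PP  <B  k=4
[5,6] (N\(N\PP))/NP  lex  "map"
[6,7] NP  lex  "which"
[5,7] N\(N\PP)  >  k=6
[3,7] N  <  k=5
[2,7] S\(PP/NP)  >  k=3
[0,7] S  <  k=2

[0,7] S   <
  [0,2] PP/NP   >B
    [0,1] "bone" : PP/PP
    [1,2] "gave" : PP/NP
  [2,7] S\(PP/NP)   >
    [2,3] "dog" : (S\(PP/NP))/N
    [3,7] N   <
      [3,5] N\PP   <B
        [3,4] "this" : PP\PP
        [4,5] "the" : N\PP
      [5,7] N\(N\PP)   >
        [5,6] "map" : (N\(N\PP))/NP
        [6,7] "which" : NP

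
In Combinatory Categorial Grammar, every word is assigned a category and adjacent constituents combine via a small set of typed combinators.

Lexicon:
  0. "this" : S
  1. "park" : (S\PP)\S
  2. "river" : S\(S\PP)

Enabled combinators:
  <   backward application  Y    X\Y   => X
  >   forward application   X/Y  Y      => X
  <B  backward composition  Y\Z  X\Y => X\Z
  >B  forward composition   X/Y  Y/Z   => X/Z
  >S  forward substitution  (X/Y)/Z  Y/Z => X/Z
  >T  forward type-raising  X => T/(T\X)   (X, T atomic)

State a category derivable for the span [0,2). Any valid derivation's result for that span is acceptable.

[0,3] S   <
  [0,2] S\PP   <
    [0,1] "this" : S
    [1,2] "park" : (S\PP)\S
  [2,3] "river" : S\(S\PP)

S\PP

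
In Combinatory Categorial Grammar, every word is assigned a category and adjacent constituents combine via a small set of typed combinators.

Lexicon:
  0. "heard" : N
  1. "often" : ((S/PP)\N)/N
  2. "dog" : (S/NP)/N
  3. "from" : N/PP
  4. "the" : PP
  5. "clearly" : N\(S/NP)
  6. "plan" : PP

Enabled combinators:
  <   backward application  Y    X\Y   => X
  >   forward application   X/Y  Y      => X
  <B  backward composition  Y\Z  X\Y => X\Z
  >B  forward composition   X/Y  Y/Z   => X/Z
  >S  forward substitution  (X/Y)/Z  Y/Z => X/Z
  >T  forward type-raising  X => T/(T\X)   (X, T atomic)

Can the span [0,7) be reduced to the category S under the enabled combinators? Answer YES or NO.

[0,7] S   >
  [0,6] S/PP   <
    [0,1] "heard" : N
    [1,6] (S/PP)\N   >
      [1,2] "often" : ((S/PP)\N)/N
      [2,6] N   <
        [2,5] S/NP   >
          [2,3] "dog" : (S/NP)/N
          [3,5] N   >
            [3,4] "from" : N/PP
            [4,5] "the" : PP
        [5,6] "clearly" : N\(S/NP)
  [6,7] "plan" : PP

YES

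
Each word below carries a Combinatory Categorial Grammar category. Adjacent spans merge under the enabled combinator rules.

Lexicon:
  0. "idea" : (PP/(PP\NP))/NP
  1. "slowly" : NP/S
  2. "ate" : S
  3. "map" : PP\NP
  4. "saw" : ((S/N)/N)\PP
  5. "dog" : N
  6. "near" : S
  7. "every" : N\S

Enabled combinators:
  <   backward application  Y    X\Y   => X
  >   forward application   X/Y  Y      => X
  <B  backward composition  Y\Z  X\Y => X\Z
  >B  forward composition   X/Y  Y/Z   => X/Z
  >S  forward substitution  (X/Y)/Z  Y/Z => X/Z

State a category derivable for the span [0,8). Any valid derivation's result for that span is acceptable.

S

[0,8] S   >
  [0,6] S/N   >
    [0,5] (S/N)/N   <
      [0,4] PP   >
        [0,3] PP/(PP\NP)   >
          [0,1] "idea" : (PP/(PP\NP))/NP
          [1,3] NP   >
            [1,2] "slowly" : NP/S
            [2,3] "ate" : S
        [3,4] "map" : PP\NP
      [4,5] "saw" : ((S/N)/N)\PP
    [5,6] "dog" : N
  [6,8] N   <
    [6,7] "near" : S
    [7,8] "every" : N\S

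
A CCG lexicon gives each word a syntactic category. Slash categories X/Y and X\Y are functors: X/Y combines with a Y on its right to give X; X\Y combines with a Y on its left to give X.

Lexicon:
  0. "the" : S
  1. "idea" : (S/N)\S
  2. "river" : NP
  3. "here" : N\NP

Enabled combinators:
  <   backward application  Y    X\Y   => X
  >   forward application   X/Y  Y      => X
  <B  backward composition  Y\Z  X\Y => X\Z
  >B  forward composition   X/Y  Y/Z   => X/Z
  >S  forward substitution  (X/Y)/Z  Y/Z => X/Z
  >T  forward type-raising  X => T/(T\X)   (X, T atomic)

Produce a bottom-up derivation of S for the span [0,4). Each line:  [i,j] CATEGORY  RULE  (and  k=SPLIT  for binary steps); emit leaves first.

[0,1] S  lex  "the"
[1,2] (S/N)\S  lex  "idea"
[0,2] S/N  <  k=1
[2,3] NP  lex  "river"
[2,3] N/(N\NP)  >T
[3,4] N\NP  lex  "here"
[2,4] N  >  k=3
[0,4] S  >  k=2

[0,4] S   >
  [0,2] S/N   <
    [0,1] "the" : S
    [1,2] "idea" : (S/N)\S
  [2,4] N   >
    [2,3] N/(N\NP)   >T
      [2,3] "river" : NP
    [3,4] "here" : N\NP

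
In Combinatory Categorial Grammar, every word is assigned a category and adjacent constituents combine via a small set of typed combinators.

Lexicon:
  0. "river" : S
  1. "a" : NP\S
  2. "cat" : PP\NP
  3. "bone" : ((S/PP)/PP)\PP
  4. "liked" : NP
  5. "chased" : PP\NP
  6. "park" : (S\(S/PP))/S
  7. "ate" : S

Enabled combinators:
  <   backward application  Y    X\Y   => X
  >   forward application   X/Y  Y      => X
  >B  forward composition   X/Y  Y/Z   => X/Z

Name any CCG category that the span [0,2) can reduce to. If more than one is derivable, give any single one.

NP

[0,8] S   <
  [0,6] S/PP   >
    [0,4] (S/PP)/PP   <
      [0,3] PP   <
        [0,2] NP   <
          [0,1] "river" : S
          [1,2] "a" : NP\S
        [2,3] "cat" : PP\NP
      [3,4] "bone" : ((S/PP)/PP)\PP
    [4,6] PP   <
      [4,5] "liked" : NP
      [5,6] "chased" : PP\NP
  [6,8] S\(S/PP)   >
    [6,7] "park" : (S\(S/PP))/S
    [7,8] "ate" : S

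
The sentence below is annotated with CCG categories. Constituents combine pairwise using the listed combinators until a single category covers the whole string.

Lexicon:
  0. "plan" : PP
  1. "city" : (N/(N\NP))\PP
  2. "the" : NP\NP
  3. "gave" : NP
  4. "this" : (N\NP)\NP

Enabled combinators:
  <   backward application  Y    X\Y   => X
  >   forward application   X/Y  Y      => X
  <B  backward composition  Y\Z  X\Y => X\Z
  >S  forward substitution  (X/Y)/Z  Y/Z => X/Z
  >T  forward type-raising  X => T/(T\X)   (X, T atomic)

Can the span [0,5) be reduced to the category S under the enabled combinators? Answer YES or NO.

NO

PP (N/(N\NP))\PP NP\NP NP (N\NP)\NP
CKY chart[0,5] = {N, N/(N\N), NP/(NP\N), PP/(PP\N), S/(S\N)}; S ∉ chart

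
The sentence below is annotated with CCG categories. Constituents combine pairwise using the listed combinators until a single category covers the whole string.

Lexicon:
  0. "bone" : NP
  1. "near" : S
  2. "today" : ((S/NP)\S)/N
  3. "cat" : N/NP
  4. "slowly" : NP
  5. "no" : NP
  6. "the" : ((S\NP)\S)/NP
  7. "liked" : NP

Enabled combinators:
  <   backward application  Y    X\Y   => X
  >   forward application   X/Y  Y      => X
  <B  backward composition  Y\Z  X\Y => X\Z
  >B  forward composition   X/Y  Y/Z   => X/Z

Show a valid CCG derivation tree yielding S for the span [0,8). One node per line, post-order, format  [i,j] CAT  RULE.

[0,8] S   <
  [0,1] "bone" : NP
  [1,8] S\NP   <
    [1,6] S   >
      [1,5] S/NP   <
        [1,2] "near" : S
        [2,5] (S/NP)\S   >
          [2,3] "today" : ((S/NP)\S)/N
          [3,5] N   >
            [3,4] "cat" : N/NP
            [4,5] "slowly" : NP
      [5,6] "no" : NP
    [6,8] (S\NP)\S   >
      [6,7] "the" : ((S\NP)\S)/NP
      [7,8] "liked" : NP

[0,1] NP  lex  "bone"
[1,2] S  lex  "near"
[2,3] ((S/NP)\S)/N  lex  "today"
[3,4] N/NP  lex  "cat"
[4,5] NP  lex  "slowly"
[3,5] N  >  k=4
[2,5] (S/NP)\S  >  k=3
[1,5] S/NP  <  k=2
[5,6] NP  lex  "no"
[1,6] S  >  k=5
[6,7] ((S\NP)\S)/NP  lex  "the"
[7,8] NP  lex  "liked"
[6,8] (S\NP)\S  >  k=7
[1,8] S\NP  <  k=6
[0,8] S  <  k=1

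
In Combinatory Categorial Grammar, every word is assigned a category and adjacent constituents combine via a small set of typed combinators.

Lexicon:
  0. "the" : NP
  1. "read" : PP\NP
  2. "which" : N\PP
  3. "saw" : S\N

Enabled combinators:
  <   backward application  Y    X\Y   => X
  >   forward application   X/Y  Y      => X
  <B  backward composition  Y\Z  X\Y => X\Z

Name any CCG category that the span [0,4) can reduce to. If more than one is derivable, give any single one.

S

[0,4] S   <
  [0,3] N   <
    [0,2] PP   <
      [0,1] "the" : NP
      [1,2] "read" : PP\NP
    [2,3] "which" : N\PP
  [3,4] "saw" : S\N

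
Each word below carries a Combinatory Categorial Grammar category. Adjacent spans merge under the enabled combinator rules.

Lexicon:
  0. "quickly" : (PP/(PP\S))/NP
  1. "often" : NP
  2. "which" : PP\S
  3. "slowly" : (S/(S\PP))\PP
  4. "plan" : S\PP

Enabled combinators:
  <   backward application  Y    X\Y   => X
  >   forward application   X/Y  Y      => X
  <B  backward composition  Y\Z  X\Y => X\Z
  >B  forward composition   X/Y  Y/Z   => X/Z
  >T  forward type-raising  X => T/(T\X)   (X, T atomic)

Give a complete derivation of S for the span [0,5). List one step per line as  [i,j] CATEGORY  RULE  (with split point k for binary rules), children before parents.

[0,1] (PP/(PP\S))/NP  lex  "quickly"
[1,2] NP  lex  "often"
[0,2] PP/(PP\S)  >  k=1
[2,3] PP\S  lex  "which"
[0,3] PP  >  k=2
[3,4] (S/(S\PP))\PP  lex  "slowly"
[0,4] S/(S\PP)  <  k=3
[4,5] S\PP  lex  "plan"
[0,5] S  >  k=4

[0,5] S   >
  [0,4] S/(S\PP)   <
    [0,3] PP   >
      [0,2] PP/(PP\S)   >
        [0,1] "quickly" : (PP/(PP\S))/NP
        [1,2] "often" : NP
      [2,3] "which" : PP\S
    [3,4] "slowly" : (S/(S\PP))\PP
  [4,5] "plan" : S\PP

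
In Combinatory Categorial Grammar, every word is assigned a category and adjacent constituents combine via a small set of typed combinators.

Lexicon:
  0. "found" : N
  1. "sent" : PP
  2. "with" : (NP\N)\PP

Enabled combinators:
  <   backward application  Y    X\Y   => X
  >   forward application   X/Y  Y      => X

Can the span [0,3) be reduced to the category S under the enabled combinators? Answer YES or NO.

N PP (NP\N)\PP
CKY chart[0,3] = {NP}; S ∉ chart

NO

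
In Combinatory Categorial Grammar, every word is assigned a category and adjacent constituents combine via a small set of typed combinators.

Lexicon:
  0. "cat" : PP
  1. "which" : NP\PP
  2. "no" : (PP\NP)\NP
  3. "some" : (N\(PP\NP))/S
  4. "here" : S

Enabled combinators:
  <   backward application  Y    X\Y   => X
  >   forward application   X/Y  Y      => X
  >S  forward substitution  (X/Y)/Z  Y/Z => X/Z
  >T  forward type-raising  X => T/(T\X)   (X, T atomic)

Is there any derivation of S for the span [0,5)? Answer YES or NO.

PP NP\PP (PP\NP)\NP (N\(PP\NP))/S S
CKY chart[0,5] = {N, N/(N\N), NP/(NP\N), PP/(PP\N), S/(S\N)}; S ∉ chart

NO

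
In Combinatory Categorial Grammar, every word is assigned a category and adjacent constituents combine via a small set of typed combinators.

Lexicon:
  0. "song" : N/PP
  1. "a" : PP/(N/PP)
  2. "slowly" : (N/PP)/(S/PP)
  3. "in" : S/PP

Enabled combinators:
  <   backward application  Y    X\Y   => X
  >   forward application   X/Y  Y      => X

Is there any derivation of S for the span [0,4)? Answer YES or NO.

NO

N/PP PP/(N/PP) (N/PP)/(S/PP) S/PP
CKY chart[0,4] = {N}; S ∉ chart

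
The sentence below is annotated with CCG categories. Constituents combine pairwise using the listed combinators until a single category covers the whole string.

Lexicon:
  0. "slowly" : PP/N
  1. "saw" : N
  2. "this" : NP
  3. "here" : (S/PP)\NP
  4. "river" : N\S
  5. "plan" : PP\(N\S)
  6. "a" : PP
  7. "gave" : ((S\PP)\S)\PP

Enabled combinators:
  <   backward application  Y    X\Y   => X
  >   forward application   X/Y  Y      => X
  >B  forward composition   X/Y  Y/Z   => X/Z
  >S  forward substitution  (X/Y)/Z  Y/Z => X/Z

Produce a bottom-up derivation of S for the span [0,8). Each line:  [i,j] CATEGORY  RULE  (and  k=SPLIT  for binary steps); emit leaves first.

[0,8] S   <
  [0,2] PP   >
    [0,1] "slowly" : PP/N
    [1,2] "saw" : N
  [2,8] S\PP   <
    [2,6] S   >
      [2,4] S/PP   <
        [2,3] "this" : NP
        [3,4] "here" : (S/PP)\NP
      [4,6] PP   <
        [4,5] "river" : N\S
        [5,6] "plan" : PP\(N\S)
    [6,8] (S\PP)\S   <
      [6,7] "a" : PP
      [7,8] "gave" : ((S\PP)\S)\PP

[0,1] PP/N  lex  "slowly"
[1,2] N  lex  "saw"
[0,2] PP  >  k=1
[2,3] NP  lex  "this"
[3,4] (S/PP)\NP  lex  "here"
[2,4] S/PP  <  k=3
[4,5] N\S  lex  "river"
[5,6] PP\(N\S)  lex  "plan"
[4,6] PP  <  k=5
[2,6] S  >  k=4
[6,7] PP  lex  "a"
[7,8] ((S\PP)\S)\PP  lex  "gave"
[6,8] (S\PP)\S  <  k=7
[2,8] S\PP  <  k=6
[0,8] S  <  k=2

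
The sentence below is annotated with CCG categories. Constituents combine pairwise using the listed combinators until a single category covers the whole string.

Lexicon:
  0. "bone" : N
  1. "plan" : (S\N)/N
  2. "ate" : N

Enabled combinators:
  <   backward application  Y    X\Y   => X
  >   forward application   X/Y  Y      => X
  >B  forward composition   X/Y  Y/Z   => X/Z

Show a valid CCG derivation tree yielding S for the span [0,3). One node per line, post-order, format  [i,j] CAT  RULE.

[0,3] S   <
  [0,1] "bone" : N
  [1,3] S\N   >
    [1,2] "plan" : (S\N)/N
    [2,3] "ate" : N

[0,1] N  lex  "bone"
[1,2] (S\N)/N  lex  "plan"
[2,3] N  lex  "ate"
[1,3] S\N  >  k=2
[0,3] S  <  k=1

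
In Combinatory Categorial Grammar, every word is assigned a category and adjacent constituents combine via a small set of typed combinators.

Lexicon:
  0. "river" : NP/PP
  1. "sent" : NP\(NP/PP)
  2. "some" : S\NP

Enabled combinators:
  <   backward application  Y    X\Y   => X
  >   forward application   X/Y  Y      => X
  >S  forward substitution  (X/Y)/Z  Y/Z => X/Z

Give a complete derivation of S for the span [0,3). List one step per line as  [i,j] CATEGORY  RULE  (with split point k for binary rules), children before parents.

[0,3] S   <
  [0,2] NP   <
    [0,1] "river" : NP/PP
    [1,2] "sent" : NP\(NP/PP)
  [2,3] "some" : S\NP

[0,1] NP/PP  lex  "river"
[1,2] NP\(NP/PP)  lex  "sent"
[0,2] NP  <  k=1
[2,3] S\NP  lex  "some"
[0,3] S  <  k=2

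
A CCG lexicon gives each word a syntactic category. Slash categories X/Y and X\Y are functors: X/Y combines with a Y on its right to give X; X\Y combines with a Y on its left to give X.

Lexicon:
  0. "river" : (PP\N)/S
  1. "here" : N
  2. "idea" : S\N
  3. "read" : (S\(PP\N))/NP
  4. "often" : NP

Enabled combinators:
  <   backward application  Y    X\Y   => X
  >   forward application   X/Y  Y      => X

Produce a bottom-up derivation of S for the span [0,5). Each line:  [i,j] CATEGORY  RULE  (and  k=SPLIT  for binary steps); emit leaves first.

[0,1] (PP\N)/S  lex  "river"
[1,2] N  lex  "here"
[2,3] S\N  lex  "idea"
[1,3] S  <  k=2
[0,3] PP\N  >  k=1
[3,4] (S\(PP\N))/NP  lex  "read"
[4,5] NP  lex  "often"
[3,5] S\(PP\N)  >  k=4
[0,5] S  <  k=3

[0,5] S   <
  [0,3] PP\N   >
    [0,1] "river" : (PP\N)/S
    [1,3] S   <
      [1,2] "here" : N
      [2,3] "idea" : S\N
  [3,5] S\(PP\N)   >
    [3,4] "read" : (S\(PP\N))/NP
    [4,5] "often" : NP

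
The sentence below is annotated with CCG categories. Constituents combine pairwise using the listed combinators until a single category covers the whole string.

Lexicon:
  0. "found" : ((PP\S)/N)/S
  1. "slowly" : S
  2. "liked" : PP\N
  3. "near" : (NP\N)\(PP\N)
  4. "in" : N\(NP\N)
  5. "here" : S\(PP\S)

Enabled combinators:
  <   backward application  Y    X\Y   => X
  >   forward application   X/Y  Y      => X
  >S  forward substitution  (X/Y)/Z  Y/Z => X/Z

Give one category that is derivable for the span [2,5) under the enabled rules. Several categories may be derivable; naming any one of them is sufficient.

[0,6] S   <
  [0,5] PP\S   >
    [0,2] (PP\S)/N   >
      [0,1] "found" : ((PP\S)/N)/S
      [1,2] "slowly" : S
    [2,5] N   <
      [2,4] NP\N   <
        [2,3] "liked" : PP\N
        [3,4] "near" : (NP\N)\(PP\N)
      [4,5] "in" : N\(NP\N)
  [5,6] "here" : S\(PP\S)

N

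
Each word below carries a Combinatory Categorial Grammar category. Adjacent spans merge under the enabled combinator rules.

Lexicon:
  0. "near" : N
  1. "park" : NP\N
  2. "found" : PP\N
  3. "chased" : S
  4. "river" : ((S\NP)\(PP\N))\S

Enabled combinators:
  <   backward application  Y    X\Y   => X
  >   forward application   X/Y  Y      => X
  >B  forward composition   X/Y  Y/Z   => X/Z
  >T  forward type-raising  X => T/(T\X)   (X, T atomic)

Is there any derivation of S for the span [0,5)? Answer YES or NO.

[0,5] S   <
  [0,2] NP   <
    [0,1] "near" : N
    [1,2] "park" : NP\N
  [2,5] S\NP   <
    [2,3] "found" : PP\N
    [3,5] (S\NP)\(PP\N)   <
      [3,4] "chased" : S
      [4,5] "river" : ((S\NP)\(PP\N))\S

YES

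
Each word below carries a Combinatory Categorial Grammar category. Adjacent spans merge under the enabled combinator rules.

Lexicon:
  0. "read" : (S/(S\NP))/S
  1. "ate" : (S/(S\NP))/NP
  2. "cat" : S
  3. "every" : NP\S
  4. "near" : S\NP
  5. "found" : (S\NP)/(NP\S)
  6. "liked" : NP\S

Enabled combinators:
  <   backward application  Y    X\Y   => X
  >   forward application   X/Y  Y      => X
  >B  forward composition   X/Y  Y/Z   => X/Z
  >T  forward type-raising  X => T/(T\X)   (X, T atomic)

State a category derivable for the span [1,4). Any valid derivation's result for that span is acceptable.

[0,7] S   >
  [0,5] S/(S\NP)   >
    [0,1] "read" : (S/(S\NP))/S
    [1,5] S   >
      [1,4] S/(S\NP)   >
        [1,2] "ate" : (S/(S\NP))/NP
        [2,4] NP   >
          [2,3] NP/(NP\S)   >T
            [2,3] "cat" : S
          [3,4] "every" : NP\S
      [4,5] "near" : S\NP
  [5,7] S\NP   >
    [5,6] "found" : (S\NP)/(NP\S)
    [6,7] "liked" : NP\S

S/(S\NP)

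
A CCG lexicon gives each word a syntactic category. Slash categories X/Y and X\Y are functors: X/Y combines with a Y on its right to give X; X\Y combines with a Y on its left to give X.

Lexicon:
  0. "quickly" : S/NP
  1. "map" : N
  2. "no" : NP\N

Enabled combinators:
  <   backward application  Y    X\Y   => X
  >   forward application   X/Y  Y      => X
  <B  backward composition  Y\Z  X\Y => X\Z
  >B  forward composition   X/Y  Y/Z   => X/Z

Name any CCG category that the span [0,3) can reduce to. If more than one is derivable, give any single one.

S

[0,3] S   >
  [0,1] "quickly" : S/NP
  [1,3] NP   <
    [1,2] "map" : N
    [2,3] "no" : NP\N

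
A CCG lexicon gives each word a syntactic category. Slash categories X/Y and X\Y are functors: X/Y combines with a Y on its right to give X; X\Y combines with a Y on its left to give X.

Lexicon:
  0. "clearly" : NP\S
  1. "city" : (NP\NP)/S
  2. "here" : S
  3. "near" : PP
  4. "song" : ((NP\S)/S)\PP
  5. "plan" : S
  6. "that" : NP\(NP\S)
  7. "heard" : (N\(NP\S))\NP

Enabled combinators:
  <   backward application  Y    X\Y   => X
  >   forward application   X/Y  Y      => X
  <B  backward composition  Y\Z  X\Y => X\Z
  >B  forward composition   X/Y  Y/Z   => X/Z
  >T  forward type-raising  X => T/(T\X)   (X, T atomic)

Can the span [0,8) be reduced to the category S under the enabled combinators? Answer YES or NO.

NO

NP\S (NP\NP)/S S PP ((NP\S)/S)\PP S NP\(NP\S) (N\(NP\S))\NP
CKY chart[0,8] = {N, N/(N\N), NP/(NP\N), PP/(PP\N), S/(S\N)}; S ∉ chart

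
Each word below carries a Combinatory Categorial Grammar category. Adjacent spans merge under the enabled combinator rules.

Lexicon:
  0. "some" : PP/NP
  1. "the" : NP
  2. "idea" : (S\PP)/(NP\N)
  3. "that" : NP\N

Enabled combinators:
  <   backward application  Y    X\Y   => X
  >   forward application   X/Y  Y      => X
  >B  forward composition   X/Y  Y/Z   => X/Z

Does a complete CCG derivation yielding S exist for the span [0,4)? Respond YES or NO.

YES

[0,4] S   <
  [0,2] PP   >
    [0,1] "some" : PP/NP
    [1,2] "the" : NP
  [2,4] S\PP   >
    [2,3] "idea" : (S\PP)/(NP\N)
    [3,4] "that" : NP\N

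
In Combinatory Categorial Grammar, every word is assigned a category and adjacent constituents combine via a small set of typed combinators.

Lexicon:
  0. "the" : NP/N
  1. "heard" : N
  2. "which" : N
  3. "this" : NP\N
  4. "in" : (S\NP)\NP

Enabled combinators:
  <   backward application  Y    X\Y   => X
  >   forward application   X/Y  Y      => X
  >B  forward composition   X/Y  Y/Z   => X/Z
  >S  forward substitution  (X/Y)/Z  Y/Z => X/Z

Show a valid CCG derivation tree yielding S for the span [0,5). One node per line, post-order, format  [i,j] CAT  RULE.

[0,1] NP/N  lex  "the"
[1,2] N  lex  "heard"
[0,2] NP  >  k=1
[2,3] N  lex  "which"
[3,4] NP\N  lex  "this"
[2,4] NP  <  k=3
[4,5] (S\NP)\NP  lex  "in"
[2,5] S\NP  <  k=4
[0,5] S  <  k=2

[0,5] S   <
  [0,2] NP   >
    [0,1] "the" : NP/N
    [1,2] "heard" : N
  [2,5] S\NP   <
    [2,4] NP   <
      [2,3] "which" : N
      [3,4] "this" : NP\N
    [4,5] "in" : (S\NP)\NP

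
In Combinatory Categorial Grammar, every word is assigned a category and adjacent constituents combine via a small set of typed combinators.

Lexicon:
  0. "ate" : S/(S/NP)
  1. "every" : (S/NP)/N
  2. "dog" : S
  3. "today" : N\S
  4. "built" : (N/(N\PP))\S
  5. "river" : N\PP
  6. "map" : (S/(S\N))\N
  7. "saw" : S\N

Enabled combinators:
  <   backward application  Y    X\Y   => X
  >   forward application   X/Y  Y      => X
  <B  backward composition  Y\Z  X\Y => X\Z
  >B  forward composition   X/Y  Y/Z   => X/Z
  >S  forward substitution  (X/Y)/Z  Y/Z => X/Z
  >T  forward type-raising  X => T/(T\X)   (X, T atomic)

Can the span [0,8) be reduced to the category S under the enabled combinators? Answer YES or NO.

YES

[0,8] S   >
  [0,7] S/(S\N)   <
    [0,6] N   >
      [0,5] N/(N\PP)   <
        [0,4] S   >
          [0,1] "ate" : S/(S/NP)
          [1,4] S/NP   >
            [1,2] "every" : (S/NP)/N
            [2,4] N   <
              [2,3] "dog" : S
              [3,4] "today" : N\S
        [4,5] "built" : (N/(N\PP))\S
      [5,6] "river" : N\PP
    [6,7] "map" : (S/(S\N))\N
  [7,8] "saw" : S\N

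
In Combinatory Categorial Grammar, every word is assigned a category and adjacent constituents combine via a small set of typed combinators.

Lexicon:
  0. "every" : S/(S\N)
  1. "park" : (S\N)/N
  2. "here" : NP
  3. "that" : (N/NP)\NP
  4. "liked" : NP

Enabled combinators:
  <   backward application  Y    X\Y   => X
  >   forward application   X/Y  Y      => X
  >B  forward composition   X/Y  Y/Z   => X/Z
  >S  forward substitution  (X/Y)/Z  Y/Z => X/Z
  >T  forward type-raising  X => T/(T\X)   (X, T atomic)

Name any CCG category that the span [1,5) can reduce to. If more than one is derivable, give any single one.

[0,5] S   >
  [0,1] "every" : S/(S\N)
  [1,5] S\N   >
    [1,2] "park" : (S\N)/N
    [2,5] N   >
      [2,4] N/NP   <
        [2,3] "here" : NP
        [3,4] "that" : (N/NP)\NP
      [4,5] "liked" : NP

S\N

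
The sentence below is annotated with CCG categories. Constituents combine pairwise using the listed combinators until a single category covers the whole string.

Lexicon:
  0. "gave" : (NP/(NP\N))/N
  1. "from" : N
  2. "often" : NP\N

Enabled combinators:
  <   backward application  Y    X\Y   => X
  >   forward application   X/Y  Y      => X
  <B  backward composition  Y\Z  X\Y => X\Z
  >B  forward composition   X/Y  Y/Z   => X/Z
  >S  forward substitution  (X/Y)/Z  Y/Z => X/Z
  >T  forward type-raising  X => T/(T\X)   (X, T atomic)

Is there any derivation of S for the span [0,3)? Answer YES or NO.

NO

(NP/(NP\N))/N N NP\N
CKY chart[0,3] = {(NP/(NP\N))/(N\NP), N/(N\NP), NP, NP/(NP\NP), PP/(PP\NP), S/(S\NP)}; S ∉ chart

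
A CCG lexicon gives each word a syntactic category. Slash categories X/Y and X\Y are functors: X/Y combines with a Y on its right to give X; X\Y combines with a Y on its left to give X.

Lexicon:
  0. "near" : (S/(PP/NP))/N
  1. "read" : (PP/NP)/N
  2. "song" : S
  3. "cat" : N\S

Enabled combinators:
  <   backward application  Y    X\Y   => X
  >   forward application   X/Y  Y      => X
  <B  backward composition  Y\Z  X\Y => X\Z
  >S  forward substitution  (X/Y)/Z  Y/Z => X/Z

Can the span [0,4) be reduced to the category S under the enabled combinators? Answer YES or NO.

YES

[0,4] S   >
  [0,2] S/N   >S
    [0,1] "near" : (S/(PP/NP))/N
    [1,2] "read" : (PP/NP)/N
  [2,4] N   <
    [2,3] "song" : S
    [3,4] "cat" : N\S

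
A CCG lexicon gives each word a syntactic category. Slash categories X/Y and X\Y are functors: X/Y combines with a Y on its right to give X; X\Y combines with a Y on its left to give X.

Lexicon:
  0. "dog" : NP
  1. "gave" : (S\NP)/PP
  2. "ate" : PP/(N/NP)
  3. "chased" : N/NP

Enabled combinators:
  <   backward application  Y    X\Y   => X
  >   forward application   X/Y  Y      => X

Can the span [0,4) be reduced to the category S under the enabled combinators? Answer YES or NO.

YES

[0,4] S   <
  [0,1] "dog" : NP
  [1,4] S\NP   >
    [1,2] "gave" : (S\NP)/PP
    [2,4] PP   >
      [2,3] "ate" : PP/(N/NP)
      [3,4] "chased" : N/NP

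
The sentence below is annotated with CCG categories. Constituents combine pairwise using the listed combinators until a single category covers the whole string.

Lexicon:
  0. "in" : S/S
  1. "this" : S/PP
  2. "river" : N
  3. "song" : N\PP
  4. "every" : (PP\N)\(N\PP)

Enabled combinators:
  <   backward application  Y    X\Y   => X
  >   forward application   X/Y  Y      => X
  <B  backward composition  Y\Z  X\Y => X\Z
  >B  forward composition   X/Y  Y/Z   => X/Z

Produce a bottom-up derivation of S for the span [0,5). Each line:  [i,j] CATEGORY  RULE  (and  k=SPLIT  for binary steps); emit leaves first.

[0,5] S   >
  [0,2] S/PP   >B
    [0,1] "in" : S/S
    [1,2] "this" : S/PP
  [2,5] PP   <
    [2,3] "river" : N
    [3,5] PP\N   <
      [3,4] "song" : N\PP
      [4,5] "every" : (PP\N)\(N\PP)

[0,1] S/S  lex  "in"
[1,2] S/PP  lex  "this"
[0,2] S/PP  >B  k=1
[2,3] N  lex  "river"
[3,4] N\PP  lex  "song"
[4,5] (PP\N)\(N\PP)  lex  "every"
[3,5] PP\N  <  k=4
[2,5] PP  <  k=3
[0,5] S  >  k=2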